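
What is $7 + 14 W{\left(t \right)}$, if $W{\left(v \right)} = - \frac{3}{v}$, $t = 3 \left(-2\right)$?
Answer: $14$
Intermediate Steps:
$t = -6$
$7 + 14 W{\left(t \right)} = 7 + 14 \left(- \frac{3}{-6}\right) = 7 + 14 \left(\left(-3\right) \left(- \frac{1}{6}\right)\right) = 7 + 14 \cdot \frac{1}{2} = 7 + 7 = 14$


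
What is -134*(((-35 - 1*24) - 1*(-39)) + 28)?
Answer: -1072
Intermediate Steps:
-134*(((-35 - 1*24) - 1*(-39)) + 28) = -134*(((-35 - 24) + 39) + 28) = -134*((-59 + 39) + 28) = -134*(-20 + 28) = -134*8 = -1072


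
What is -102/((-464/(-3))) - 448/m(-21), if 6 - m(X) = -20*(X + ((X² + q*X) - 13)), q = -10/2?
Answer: -835787/1188536 ≈ -0.70321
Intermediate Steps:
q = -5 (q = -10*½ = -5)
m(X) = -254 - 80*X + 20*X² (m(X) = 6 - (-20)*(X + ((X² - 5*X) - 13)) = 6 - (-20)*(X + (-13 + X² - 5*X)) = 6 - (-20)*(-13 + X² - 4*X) = 6 - (260 - 20*X² + 80*X) = 6 + (-260 - 80*X + 20*X²) = -254 - 80*X + 20*X²)
-102/((-464/(-3))) - 448/m(-21) = -102/((-464/(-3))) - 448/(-254 - 80*(-21) + 20*(-21)²) = -102/((-464*(-⅓))) - 448/(-254 + 1680 + 20*441) = -102/464/3 - 448/(-254 + 1680 + 8820) = -102*3/464 - 448/10246 = -153/232 - 448*1/10246 = -153/232 - 224/5123 = -835787/1188536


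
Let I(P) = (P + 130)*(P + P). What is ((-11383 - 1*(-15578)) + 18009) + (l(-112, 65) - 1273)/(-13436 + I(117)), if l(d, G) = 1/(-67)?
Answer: 32997921262/1486127 ≈ 22204.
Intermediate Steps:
I(P) = 2*P*(130 + P) (I(P) = (130 + P)*(2*P) = 2*P*(130 + P))
l(d, G) = -1/67
((-11383 - 1*(-15578)) + 18009) + (l(-112, 65) - 1273)/(-13436 + I(117)) = ((-11383 - 1*(-15578)) + 18009) + (-1/67 - 1273)/(-13436 + 2*117*(130 + 117)) = ((-11383 + 15578) + 18009) - 85292/(67*(-13436 + 2*117*247)) = (4195 + 18009) - 85292/(67*(-13436 + 57798)) = 22204 - 85292/67/44362 = 22204 - 85292/67*1/44362 = 22204 - 42646/1486127 = 32997921262/1486127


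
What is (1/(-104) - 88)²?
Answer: 83777409/10816 ≈ 7745.7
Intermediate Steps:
(1/(-104) - 88)² = (-1/104 - 88)² = (-9153/104)² = 83777409/10816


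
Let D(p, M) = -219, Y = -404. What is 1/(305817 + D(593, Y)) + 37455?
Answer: 11446173091/305598 ≈ 37455.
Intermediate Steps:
1/(305817 + D(593, Y)) + 37455 = 1/(305817 - 219) + 37455 = 1/305598 + 37455 = 11446173091/305598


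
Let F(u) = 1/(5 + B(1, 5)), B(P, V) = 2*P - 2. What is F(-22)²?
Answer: 1/25 ≈ 0.040000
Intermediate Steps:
B(P, V) = -2 + 2*P
F(u) = ⅕ (F(u) = 1/(5 + (-2 + 2*1)) = 1/(5 + (-2 + 2)) = 1/(5 + 0) = 1/5 = ⅕)
F(-22)² = (⅕)² = 1/25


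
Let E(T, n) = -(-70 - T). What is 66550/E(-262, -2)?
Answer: -33275/96 ≈ -346.61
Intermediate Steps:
E(T, n) = 70 + T
66550/E(-262, -2) = 66550/(70 - 262) = 66550/(-192) = 66550*(-1/192) = -33275/96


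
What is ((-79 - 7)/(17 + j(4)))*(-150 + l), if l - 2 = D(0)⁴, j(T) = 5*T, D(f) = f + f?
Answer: 344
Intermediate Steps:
D(f) = 2*f
l = 2 (l = 2 + (2*0)⁴ = 2 + 0⁴ = 2 + 0 = 2)
((-79 - 7)/(17 + j(4)))*(-150 + l) = ((-79 - 7)/(17 + 5*4))*(-150 + 2) = -86/(17 + 20)*(-148) = -86/37*(-148) = 344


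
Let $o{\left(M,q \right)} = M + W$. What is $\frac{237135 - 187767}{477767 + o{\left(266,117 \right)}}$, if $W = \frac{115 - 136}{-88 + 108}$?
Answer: $\frac{89760}{869149} \approx 0.10327$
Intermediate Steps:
$W = - \frac{21}{20} \approx -1.05$
$o{\left(M,q \right)} = - \frac{21}{20} + M$ ($o{\left(M,q \right)} = M - \frac{21}{20} = - \frac{21}{20} + M$)
$\frac{237135 - 187767}{477767 + o{\left(266,117 \right)}} = \frac{237135 - 187767}{477767 + \left(- \frac{21}{20} + 266\right)} = \frac{49368}{477767 + \frac{5299}{20}} = \frac{49368}{\frac{9560639}{20}} = 49368 \cdot \frac{20}{9560639} = \frac{89760}{869149}$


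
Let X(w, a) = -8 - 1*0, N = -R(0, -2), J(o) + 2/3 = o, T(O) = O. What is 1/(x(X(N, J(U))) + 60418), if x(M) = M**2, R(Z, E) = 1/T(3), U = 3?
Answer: 1/60482 ≈ 1.6534e-5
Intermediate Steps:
J(o) = -2/3 + o
R(Z, E) = 1/3
N = -1/3 (N = -1*1/3 = -1/3 ≈ -0.33333)
X(w, a) = -8 (X(w, a) = -8 + 0 = -8)
1/(x(X(N, J(U))) + 60418) = 1/((-8)**2 + 60418) = 1/(64 + 60418) = 1/60482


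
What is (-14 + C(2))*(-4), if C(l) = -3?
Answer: 68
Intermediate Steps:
(-14 + C(2))*(-4) = (-14 - 3)*(-4) = -17*(-4) = 68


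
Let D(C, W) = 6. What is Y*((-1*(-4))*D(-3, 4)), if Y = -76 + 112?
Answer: 864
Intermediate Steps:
Y = 36
Y*((-1*(-4))*D(-3, 4)) = 36*(-1*(-4)*6) = 36*(4*6) = 36*24 = 864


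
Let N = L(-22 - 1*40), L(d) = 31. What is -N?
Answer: -31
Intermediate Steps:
N = 31
-N = -1*31 = -31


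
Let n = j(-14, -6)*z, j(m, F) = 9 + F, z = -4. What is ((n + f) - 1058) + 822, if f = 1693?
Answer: 1445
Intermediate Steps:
n = -12 (n = (9 - 6)*(-4) = 3*(-4) = -12)
((n + f) - 1058) + 822 = ((-12 + 1693) - 1058) + 822 = (1681 - 1058) + 822 = 623 + 822 = 1445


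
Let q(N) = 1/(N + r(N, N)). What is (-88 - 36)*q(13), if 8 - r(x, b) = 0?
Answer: -124/21 ≈ -5.9048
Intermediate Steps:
r(x, b) = 8 (r(x, b) = 8 - 1*0 = 8 + 0 = 8)
q(N) = 1/(8 + N) (q(N) = 1/(N + 8) = 1/(8 + N))
(-88 - 36)*q(13) = (-88 - 36)/(8 + 13) = -124/21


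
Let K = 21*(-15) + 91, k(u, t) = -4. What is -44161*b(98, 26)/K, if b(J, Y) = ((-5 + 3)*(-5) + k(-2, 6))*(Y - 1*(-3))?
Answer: 3842007/112 ≈ 34304.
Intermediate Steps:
K = -224 (K = -315 + 91 = -224)
b(J, Y) = 18 + 6*Y (b(J, Y) = ((-5 + 3)*(-5) - 4)*(Y - 1*(-3)) = (-2*(-5) - 4)*(Y + 3) = (10 - 4)*(3 + Y) = 6*(3 + Y) = 18 + 6*Y)
-44161*b(98, 26)/K = -44161/((-224/(18 + 6*26))) = -44161/((-224/(18 + 156))) = -44161/((-224/174)) = -44161/((-224*1/174)) = -44161/(-112/87) = -44161*(-87/112) = 3842007/112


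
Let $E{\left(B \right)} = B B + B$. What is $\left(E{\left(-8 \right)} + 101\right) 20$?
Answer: $3140$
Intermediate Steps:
$E{\left(B \right)} = B + B^{2}$ ($E{\left(B \right)} = B^{2} + B = B + B^{2}$)
$\left(E{\left(-8 \right)} + 101\right) 20 = \left(- 8 \left(1 - 8\right) + 101\right) 20 = \left(\left(-8\right) \left(-7\right) + 101\right) 20 = \left(56 + 101\right) 20 = 157 \cdot 20 = 3140$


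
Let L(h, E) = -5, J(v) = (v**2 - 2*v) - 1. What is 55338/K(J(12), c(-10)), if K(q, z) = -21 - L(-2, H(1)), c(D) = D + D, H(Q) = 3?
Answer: -27669/8 ≈ -3458.6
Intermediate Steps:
J(v) = -1 + v**2 - 2*v
c(D) = 2*D
K(q, z) = -16 (K(q, z) = -21 - 1*(-5) = -21 + 5 = -16)
55338/K(J(12), c(-10)) = 55338/(-16) = 55338*(-1/16) = -27669/8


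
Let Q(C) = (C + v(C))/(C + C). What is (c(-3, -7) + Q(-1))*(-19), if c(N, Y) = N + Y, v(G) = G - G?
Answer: 361/2 ≈ 180.50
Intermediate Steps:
v(G) = 0
Q(C) = 1/2 (Q(C) = (C + 0)/(C + C) = C/((2*C)) = C*(1/(2*C)) = 1/2)
(c(-3, -7) + Q(-1))*(-19) = ((-3 - 7) + 1/2)*(-19) = (-10 + 1/2)*(-19) = -19/2*(-19) = 361/2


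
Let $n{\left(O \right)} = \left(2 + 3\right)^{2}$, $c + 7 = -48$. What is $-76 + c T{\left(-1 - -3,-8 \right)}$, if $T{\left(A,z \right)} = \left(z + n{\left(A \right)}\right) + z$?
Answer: $-571$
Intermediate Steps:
$c = -55$ ($c = -7 - 48 = -55$)
$n{\left(O \right)} = 25$ ($n{\left(O \right)} = 5^{2} = 25$)
$T{\left(A,z \right)} = 25 + 2 z$ ($T{\left(A,z \right)} = \left(z + 25\right) + z = \left(25 + z\right) + z = 25 + 2 z$)
$-76 + c T{\left(-1 - -3,-8 \right)} = -76 - 55 \left(25 + 2 \left(-8\right)\right) = -76 - 55 \left(25 - 16\right) = -76 - 495 = -571$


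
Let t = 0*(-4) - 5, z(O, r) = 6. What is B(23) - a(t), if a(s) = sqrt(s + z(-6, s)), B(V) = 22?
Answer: 21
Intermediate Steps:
t = -5 (t = 0 - 5 = -5)
a(s) = sqrt(6 + s) (a(s) = sqrt(s + 6) = sqrt(6 + s))
B(23) - a(t) = 22 - sqrt(6 - 5) = 22 - sqrt(1) = 22 - 1*1 = 22 - 1 = 21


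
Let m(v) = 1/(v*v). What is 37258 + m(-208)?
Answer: 1611930113/43264 ≈ 37258.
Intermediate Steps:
m(v) = v⁻² (m(v) = 1/(v²) = v⁻²)
37258 + m(-208) = 37258 + (-208)⁻² = 37258 + 1/43264 = 1611930113/43264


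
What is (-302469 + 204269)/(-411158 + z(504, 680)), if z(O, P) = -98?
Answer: 12275/51407 ≈ 0.23878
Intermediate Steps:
(-302469 + 204269)/(-411158 + z(504, 680)) = (-302469 + 204269)/(-411158 - 98) = -98200/(-411256) = -98200*(-1/411256) = 12275/51407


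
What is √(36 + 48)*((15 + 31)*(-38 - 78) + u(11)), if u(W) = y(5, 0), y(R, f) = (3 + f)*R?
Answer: -10642*√21 ≈ -48768.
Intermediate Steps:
y(R, f) = R*(3 + f)
u(W) = 15 (u(W) = 5*(3 + 0) = 5*3 = 15)
√(36 + 48)*((15 + 31)*(-38 - 78) + u(11)) = √(36 + 48)*((15 + 31)*(-38 - 78) + 15) = √84*(46*(-116) + 15) = (2*√21)*(-5336 + 15) = (2*√21)*(-5321) = -10642*√21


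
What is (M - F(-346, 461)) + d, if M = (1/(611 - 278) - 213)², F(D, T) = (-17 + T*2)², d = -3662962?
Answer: -491972275259/110889 ≈ -4.4366e+6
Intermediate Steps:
F(D, T) = (-17 + 2*T)²
M = 5030781184/110889 (M = (1/333 - 213)² = (-70928/333)² = 5030781184/110889 ≈ 45368.)
(M - F(-346, 461)) + d = (5030781184/110889 - (-17 + 2*461)²) - 3662962 = (5030781184/110889 - (-17 + 922)²) - 3662962 = (5030781184/110889 - 1*905²) - 3662962 = (5030781184/110889 - 1*819025) - 3662962 = (5030781184/110889 - 819025) - 3662962 = -85790082041/110889 - 3662962 = -491972275259/110889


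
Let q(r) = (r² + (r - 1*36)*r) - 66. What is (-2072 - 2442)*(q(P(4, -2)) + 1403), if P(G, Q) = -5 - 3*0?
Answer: -7073438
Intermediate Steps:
P(G, Q) = -5 (P(G, Q) = -5 + 0 = -5)
q(r) = -66 + r² + r*(-36 + r) (q(r) = (r² + (r - 36)*r) - 66 = (r² + (-36 + r)*r) - 66 = (r² + r*(-36 + r)) - 66 = -66 + r² + r*(-36 + r))
(-2072 - 2442)*(q(P(4, -2)) + 1403) = (-2072 - 2442)*((-66 - 36*(-5) + 2*(-5)²) + 1403) = -4514*((-66 + 180 + 2*25) + 1403) = -4514*((-66 + 180 + 50) + 1403) = -4514*(164 + 1403) = -4514*1567 = -7073438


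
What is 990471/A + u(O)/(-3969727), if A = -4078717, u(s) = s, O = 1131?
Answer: -3936512500344/16191393000259 ≈ -0.24312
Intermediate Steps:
990471/A + u(O)/(-3969727) = 990471/(-4078717) + 1131/(-3969727) = 990471*(-1/4078717) + 1131*(-1/3969727) = -990471/4078717 - 1131/3969727 = -3936512500344/16191393000259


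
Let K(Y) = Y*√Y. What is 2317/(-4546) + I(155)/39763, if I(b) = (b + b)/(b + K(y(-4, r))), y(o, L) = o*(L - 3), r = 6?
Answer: -2372427885563/4655179186294 + 7440*I*√3/1024016539 ≈ -0.50963 + 1.2584e-5*I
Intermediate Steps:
y(o, L) = o*(-3 + L)
K(Y) = Y^(3/2)
I(b) = 2*b/(b - 24*I*√3) (I(b) = (b + b)/(b + (-4*(-3 + 6))^(3/2)) = (2*b)/(b + (-4*3)^(3/2)) = (2*b)/(b + (-12)^(3/2)) = (2*b)/(b - 24*I*√3) = 2*b/(b - 24*I*√3))
2317/(-4546) + I(155)/39763 = 2317/(-4546) + (2*155/(155 - 24*I*√3))/39763 = 2317*(-1/4546) + (310/(155 - 24*I*√3))*(1/39763) = -2317/4546 + 310/(39763*(155 - 24*I*√3))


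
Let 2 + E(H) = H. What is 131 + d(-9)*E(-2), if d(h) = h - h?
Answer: 131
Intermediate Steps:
E(H) = -2 + H
d(h) = 0
131 + d(-9)*E(-2) = 131 + 0*(-2 - 2) = 131 + 0*(-4) = 131 + 0 = 131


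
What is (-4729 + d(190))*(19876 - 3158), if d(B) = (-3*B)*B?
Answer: -1889618822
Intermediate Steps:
d(B) = -3*B²
(-4729 + d(190))*(19876 - 3158) = (-4729 - 3*190²)*(19876 - 3158) = (-4729 - 3*36100)*16718 = (-4729 - 108300)*16718 = -113029*16718 = -1889618822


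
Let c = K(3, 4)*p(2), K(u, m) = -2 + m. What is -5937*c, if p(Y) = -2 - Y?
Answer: 47496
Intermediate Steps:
c = -8 (c = (-2 + 4)*(-2 - 1*2) = 2*(-2 - 2) = 2*(-4) = -8)
-5937*c = -5937*(-8) = 47496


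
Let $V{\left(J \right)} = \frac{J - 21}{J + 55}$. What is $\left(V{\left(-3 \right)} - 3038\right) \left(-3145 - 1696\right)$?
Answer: $\frac{191219500}{13} \approx 1.4709 \cdot 10^{7}$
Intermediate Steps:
$V{\left(J \right)} = \frac{-21 + J}{55 + J}$
$\left(V{\left(-3 \right)} - 3038\right) \left(-3145 - 1696\right) = \left(\frac{-21 - 3}{55 - 3} - 3038\right) \left(-3145 - 1696\right) = \left(\frac{1}{52} \left(-24\right) - 3038\right) \left(-4841\right) = \left(- \frac{6}{13} - 3038\right) \left(-4841\right) = \left(- \frac{39500}{13}\right) \left(-4841\right) = \frac{191219500}{13}$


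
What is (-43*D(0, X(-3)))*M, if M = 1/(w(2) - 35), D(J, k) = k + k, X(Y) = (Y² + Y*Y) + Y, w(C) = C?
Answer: 430/11 ≈ 39.091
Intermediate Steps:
X(Y) = Y + 2*Y² (X(Y) = (Y² + Y²) + Y = 2*Y² + Y = Y + 2*Y²)
D(J, k) = 2*k
M = -1/33 (M = 1/(2 - 35) = 1/(-33) = -1/33 ≈ -0.030303)
(-43*D(0, X(-3)))*M = -86*(-3*(1 + 2*(-3)))*(-1/33) = -86*(-3*(1 - 6))*(-1/33) = -86*(-3*(-5))*(-1/33) = -86*15*(-1/33) = -43*30*(-1/33) = -1290*(-1/33) = 430/11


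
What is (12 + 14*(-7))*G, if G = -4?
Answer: 344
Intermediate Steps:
(12 + 14*(-7))*G = (12 + 14*(-7))*(-4) = (12 - 98)*(-4) = -86*(-4) = 344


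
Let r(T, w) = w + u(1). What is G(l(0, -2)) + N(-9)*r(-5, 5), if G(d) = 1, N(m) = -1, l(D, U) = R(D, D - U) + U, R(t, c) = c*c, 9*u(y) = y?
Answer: -37/9 ≈ -4.1111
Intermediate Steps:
u(y) = y/9
R(t, c) = c**2
l(D, U) = U + (D - U)**2 (l(D, U) = (D - U)**2 + U = U + (D - U)**2)
r(T, w) = 1/9 + w (r(T, w) = w + (1/9)*1 = w + 1/9 = 1/9 + w)
G(l(0, -2)) + N(-9)*r(-5, 5) = 1 - (1/9 + 5) = 1 - 1*46/9 = 1 - 46/9 = -37/9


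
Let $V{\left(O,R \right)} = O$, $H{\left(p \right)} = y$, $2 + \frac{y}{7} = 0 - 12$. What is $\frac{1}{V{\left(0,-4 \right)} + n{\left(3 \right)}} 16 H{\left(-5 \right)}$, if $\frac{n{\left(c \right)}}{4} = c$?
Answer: $- \frac{392}{3} \approx -130.67$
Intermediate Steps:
$y = -98$ ($y = -14 + 7 \left(0 - 12\right) = -14 + 7 \left(-12\right) = -14 - 84 = -98$)
$n{\left(c \right)} = 4 c$
$H{\left(p \right)} = -98$
$\frac{1}{V{\left(0,-4 \right)} + n{\left(3 \right)}} 16 H{\left(-5 \right)} = \frac{1}{0 + 4 \cdot 3} \cdot 16 \left(-98\right) = \frac{1}{0 + 12} \cdot 16 \left(-98\right) = \frac{1}{12} \cdot 16 \left(-98\right) = \frac{4}{3} \left(-98\right) = - \frac{392}{3}$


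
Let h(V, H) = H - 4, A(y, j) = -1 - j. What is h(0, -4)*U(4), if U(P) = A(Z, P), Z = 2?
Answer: 40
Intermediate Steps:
U(P) = -1 - P
h(V, H) = -4 + H
h(0, -4)*U(4) = (-4 - 4)*(-1 - 1*4) = -8*(-1 - 4) = -8*(-5) = 40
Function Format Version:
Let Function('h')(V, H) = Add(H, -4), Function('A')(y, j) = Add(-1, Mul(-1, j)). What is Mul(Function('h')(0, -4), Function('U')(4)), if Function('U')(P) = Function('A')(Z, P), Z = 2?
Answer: 40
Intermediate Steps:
Function('U')(P) = Add(-1, Mul(-1, P))
Function('h')(V, H) = Add(-4, H)
Mul(Function('h')(0, -4), Function('U')(4)) = Mul(Add(-4, -4), Add(-1, Mul(-1, 4))) = Mul(-8, Add(-1, -4)) = Mul(-8, -5) = 40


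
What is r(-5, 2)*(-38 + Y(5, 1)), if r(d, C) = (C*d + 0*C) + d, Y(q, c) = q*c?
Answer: 495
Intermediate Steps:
Y(q, c) = c*q
r(d, C) = d + C*d (r(d, C) = (C*d + 0) + d = C*d + d = d + C*d)
r(-5, 2)*(-38 + Y(5, 1)) = (-5*(1 + 2))*(-38 + 1*5) = (-5*3)*(-38 + 5) = -15*(-33) = 495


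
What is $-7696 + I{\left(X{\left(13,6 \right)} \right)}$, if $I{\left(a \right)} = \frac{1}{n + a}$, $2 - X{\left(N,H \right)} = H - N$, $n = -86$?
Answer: $- \frac{592593}{77} \approx -7696.0$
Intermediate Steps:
$X{\left(N,H \right)} = 2 + N - H$ ($X{\left(N,H \right)} = 2 - \left(H - N\right) = 2 + N - H$)
$I{\left(a \right)} = \frac{1}{-86 + a}$
$-7696 + I{\left(X{\left(13,6 \right)} \right)} = -7696 + \frac{1}{-86 + \left(2 + 13 - 6\right)} = -7696 + \frac{1}{-86 + 9} = -7696 + \frac{1}{-77} = -7696 - \frac{1}{77} = - \frac{592593}{77}$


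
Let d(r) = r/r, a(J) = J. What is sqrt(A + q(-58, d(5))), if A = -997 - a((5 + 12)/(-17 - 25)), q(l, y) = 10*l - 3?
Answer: I*sqrt(2786406)/42 ≈ 39.744*I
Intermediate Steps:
d(r) = 1
q(l, y) = -3 + 10*l
A = -41857/42 (A = -997 - (5 + 12)/(-17 - 25) = -997 - 17/(-42) = -997 - 17*(-1)/42 = -997 - 1*(-17/42) = -997 + 17/42 = -41857/42 ≈ -996.60)
sqrt(A + q(-58, d(5))) = sqrt(-41857/42 + (-3 + 10*(-58))) = sqrt(-41857/42 + (-3 - 580)) = sqrt(-41857/42 - 583) = sqrt(-66343/42) = I*sqrt(2786406)/42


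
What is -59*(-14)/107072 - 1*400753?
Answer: -3064958885/7648 ≈ -4.0075e+5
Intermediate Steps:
-59*(-14)/107072 - 1*400753 = 826*(1/107072) - 400753 = 59/7648 - 400753 = -3064958885/7648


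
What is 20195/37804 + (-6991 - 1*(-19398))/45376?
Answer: 346350637/428848576 ≈ 0.80763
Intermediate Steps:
20195/37804 + (-6991 - 1*(-19398))/45376 = 20195*(1/37804) + (-6991 + 19398)*(1/45376) = 20195/37804 + 12407*(1/45376) = 20195/37804 + 12407/45376 = 346350637/428848576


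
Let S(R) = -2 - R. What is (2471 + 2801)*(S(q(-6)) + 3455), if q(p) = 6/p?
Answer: 18209488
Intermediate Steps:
(2471 + 2801)*(S(q(-6)) + 3455) = (2471 + 2801)*((-2 - 6/(-6)) + 3455) = 5272*((-2 - 6*(-1)/6) + 3455) = 5272*((-2 - 1*(-1)) + 3455) = 5272*((-2 + 1) + 3455) = 5272*(-1 + 3455) = 5272*3454 = 18209488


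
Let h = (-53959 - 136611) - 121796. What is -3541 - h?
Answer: 308825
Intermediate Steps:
h = -312366 (h = -190570 - 121796 = -312366)
-3541 - h = -3541 - 1*(-312366) = -3541 + 312366 = 308825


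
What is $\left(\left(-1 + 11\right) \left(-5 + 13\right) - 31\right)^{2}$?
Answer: $2401$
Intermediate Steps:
$\left(\left(-1 + 11\right) \left(-5 + 13\right) - 31\right)^{2} = \left(10 \cdot 8 - 31\right)^{2} = \left(80 - 31\right)^{2} = 49^{2} = 2401$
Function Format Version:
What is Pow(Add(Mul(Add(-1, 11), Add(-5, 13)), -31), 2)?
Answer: 2401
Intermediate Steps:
Pow(Add(Mul(Add(-1, 11), Add(-5, 13)), -31), 2) = Pow(Add(Mul(10, 8), -31), 2) = Pow(Add(80, -31), 2) = Pow(49, 2) = 2401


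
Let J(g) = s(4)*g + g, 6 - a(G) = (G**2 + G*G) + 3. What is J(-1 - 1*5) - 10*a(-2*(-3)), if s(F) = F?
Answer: 660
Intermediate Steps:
a(G) = 3 - 2*G**2 (a(G) = 6 - ((G**2 + G*G) + 3) = 6 - ((G**2 + G**2) + 3) = 6 - (2*G**2 + 3) = 6 - (3 + 2*G**2) = 6 + (-3 - 2*G**2) = 3 - 2*G**2)
J(g) = 5*g (J(g) = 4*g + g = 5*g)
J(-1 - 1*5) - 10*a(-2*(-3)) = 5*(-1 - 1*5) - 10*(3 - 2*(-2*(-3))**2) = 5*(-1 - 5) - 10*(3 - 2*6**2) = 5*(-6) - 10*(3 - 2*36) = -30 - 10*(3 - 72) = -30 - 10*(-69) = -30 + 690 = 660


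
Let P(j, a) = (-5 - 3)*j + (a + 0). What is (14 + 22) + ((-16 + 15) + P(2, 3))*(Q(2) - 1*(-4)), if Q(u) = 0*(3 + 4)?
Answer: -20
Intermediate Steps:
Q(u) = 0 (Q(u) = 0*7 = 0)
P(j, a) = a - 8*j (P(j, a) = -8*j + a = a - 8*j)
(14 + 22) + ((-16 + 15) + P(2, 3))*(Q(2) - 1*(-4)) = (14 + 22) + ((-16 + 15) + (3 - 8*2))*(0 - 1*(-4)) = 36 + (-1 + (3 - 16))*(0 + 4) = 36 + (-1 - 13)*4 = 36 - 14*4 = 36 - 56 = -20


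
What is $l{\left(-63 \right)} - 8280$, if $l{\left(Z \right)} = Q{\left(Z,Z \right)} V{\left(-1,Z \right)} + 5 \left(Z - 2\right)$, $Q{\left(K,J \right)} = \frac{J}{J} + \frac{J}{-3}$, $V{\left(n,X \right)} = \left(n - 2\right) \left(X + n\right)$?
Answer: $-4381$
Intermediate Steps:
$V{\left(n,X \right)} = \left(-2 + n\right) \left(X + n\right)$
$Q{\left(K,J \right)} = 1 - \frac{J}{3}$ ($Q{\left(K,J \right)} = 1 + J \left(- \frac{1}{3}\right) = 1 - \frac{J}{3}$)
$l{\left(Z \right)} = -10 + 5 Z + \left(1 - \frac{Z}{3}\right) \left(3 - 3 Z\right)$ ($l{\left(Z \right)} = \left(1 - \frac{Z}{3}\right) \left(\left(-1\right)^{2} - 2 Z - -2 + Z \left(-1\right)\right) + 5 \left(Z - 2\right) = \left(1 - \frac{Z}{3}\right) \left(1 - 2 Z + 2 - Z\right) + 5 \left(-2 + Z\right) = \left(1 - \frac{Z}{3}\right) \left(3 - 3 Z\right) + \left(-10 + 5 Z\right) = -10 + 5 Z + \left(1 - \frac{Z}{3}\right) \left(3 - 3 Z\right)$)
$l{\left(-63 \right)} - 8280 = \left(-7 - 63 + \left(-63\right)^{2}\right) - 8280 = \left(-7 - 63 + 3969\right) - 8280 = 3899 - 8280 = -4381$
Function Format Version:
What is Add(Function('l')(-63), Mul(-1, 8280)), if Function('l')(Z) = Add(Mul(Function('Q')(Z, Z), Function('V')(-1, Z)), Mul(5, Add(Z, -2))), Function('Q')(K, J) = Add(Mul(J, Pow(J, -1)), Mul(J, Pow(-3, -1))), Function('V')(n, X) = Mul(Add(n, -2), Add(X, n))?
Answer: -4381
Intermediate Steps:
Function('V')(n, X) = Mul(Add(-2, n), Add(X, n))
Function('Q')(K, J) = Add(1, Mul(Rational(-1, 3), J)) (Function('Q')(K, J) = Add(1, Mul(J, Rational(-1, 3))) = Add(1, Mul(Rational(-1, 3), J)))
Function('l')(Z) = Add(-10, Mul(5, Z), Mul(Add(1, Mul(Rational(-1, 3), Z)), Add(3, Mul(-3, Z)))) (Function('l')(Z) = Add(Mul(Add(1, Mul(Rational(-1, 3), Z)), Add(Pow(-1, 2), Mul(-2, Z), Mul(-2, -1), Mul(Z, -1))), Mul(5, Add(Z, -2))) = Add(Mul(Add(1, Mul(Rational(-1, 3), Z)), Add(1, Mul(-2, Z), 2, Mul(-1, Z))), Mul(5, Add(-2, Z))) = Add(Mul(Add(1, Mul(Rational(-1, 3), Z)), Add(3, Mul(-3, Z))), Add(-10, Mul(5, Z))) = Add(-10, Mul(5, Z), Mul(Add(1, Mul(Rational(-1, 3), Z)), Add(3, Mul(-3, Z)))))
Add(Function('l')(-63), Mul(-1, 8280)) = Add(Add(-7, -63, Pow(-63, 2)), Mul(-1, 8280)) = Add(Add(-7, -63, 3969), -8280) = Add(3899, -8280) = -4381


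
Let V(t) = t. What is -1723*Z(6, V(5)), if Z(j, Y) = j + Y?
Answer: -18953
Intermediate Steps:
Z(j, Y) = Y + j
-1723*Z(6, V(5)) = -1723*(5 + 6) = -1723*11 = -18953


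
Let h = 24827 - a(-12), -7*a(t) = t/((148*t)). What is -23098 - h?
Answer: -49650301/1036 ≈ -47925.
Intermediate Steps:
a(t) = -1/1036 (a(t) = -t/(7*(148*t)) = -t*1/(148*t)/7 = -1/7*1/148 = -1/1036)
h = 25720773/1036 (h = 24827 - 1*(-1/1036) = 24827 + 1/1036 = 25720773/1036 ≈ 24827.)
-23098 - h = -23098 - 1*25720773/1036 = -23098 - 25720773/1036 = -49650301/1036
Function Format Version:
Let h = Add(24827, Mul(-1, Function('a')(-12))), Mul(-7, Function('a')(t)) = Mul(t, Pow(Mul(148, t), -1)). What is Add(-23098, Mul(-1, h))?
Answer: Rational(-49650301, 1036) ≈ -47925.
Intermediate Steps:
Function('a')(t) = Rational(-1, 1036) (Function('a')(t) = Mul(Rational(-1, 7), Mul(t, Pow(Mul(148, t), -1))) = Mul(Rational(-1, 7), Mul(t, Mul(Rational(1, 148), Pow(t, -1)))) = Mul(Rational(-1, 7), Rational(1, 148)) = Rational(-1, 1036))
h = Rational(25720773, 1036) (h = Add(24827, Mul(-1, Rational(-1, 1036))) = Add(24827, Rational(1, 1036)) = Rational(25720773, 1036) ≈ 24827.)
Add(-23098, Mul(-1, h)) = Add(-23098, Mul(-1, Rational(25720773, 1036))) = Add(-23098, Rational(-25720773, 1036)) = Rational(-49650301, 1036)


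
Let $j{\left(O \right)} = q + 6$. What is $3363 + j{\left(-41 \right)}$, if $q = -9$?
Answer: $3360$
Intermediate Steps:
$j{\left(O \right)} = -3$ ($j{\left(O \right)} = -9 + 6 = -3$)
$3363 + j{\left(-41 \right)} = 3363 - 3 = 3360$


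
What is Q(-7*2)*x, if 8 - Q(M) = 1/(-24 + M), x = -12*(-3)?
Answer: 5490/19 ≈ 288.95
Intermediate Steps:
x = 36
Q(M) = 8 - 1/(-24 + M)
Q(-7*2)*x = ((-193 + 8*(-7*2))/(-24 - 7*2))*36 = ((-193 + 8*(-14))/(-24 - 14))*36 = ((-193 - 112)/(-38))*36 = -1/38*(-305)*36 = (305/38)*36 = 5490/19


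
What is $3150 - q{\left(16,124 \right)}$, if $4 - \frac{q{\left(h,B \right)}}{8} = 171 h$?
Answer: $25006$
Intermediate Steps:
$q{\left(h,B \right)} = 32 - 1368 h$ ($q{\left(h,B \right)} = 32 - 8 \cdot 171 h = 32 - 1368 h$)
$3150 - q{\left(16,124 \right)} = 3150 - \left(32 - 21888\right) = 3150 - -21856 = 3150 + 21856 = 25006$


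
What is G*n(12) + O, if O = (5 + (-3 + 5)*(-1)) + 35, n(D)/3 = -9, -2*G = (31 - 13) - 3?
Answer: 481/2 ≈ 240.50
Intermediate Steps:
G = -15/2 (G = -((31 - 13) - 3)/2 = -(18 - 3)/2 = -½*15 = -15/2 ≈ -7.5000)
n(D) = -27 (n(D) = 3*(-9) = -27)
O = 38 (O = (5 + 2*(-1)) + 35 = (5 - 2) + 35 = 3 + 35 = 38)
G*n(12) + O = -15/2*(-27) + 38 = 405/2 + 38 = 481/2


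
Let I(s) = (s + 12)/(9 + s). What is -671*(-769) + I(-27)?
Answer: 3095999/6 ≈ 5.1600e+5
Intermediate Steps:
I(s) = (12 + s)/(9 + s)
-671*(-769) + I(-27) = -671*(-769) + (12 - 27)/(9 - 27) = 515999 - 15/(-18) = 515999 - 1/18*(-15) = 515999 + ⅚ = 3095999/6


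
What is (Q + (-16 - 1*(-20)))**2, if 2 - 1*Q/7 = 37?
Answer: 58081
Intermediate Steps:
Q = -245 (Q = 14 - 7*37 = 14 - 259 = -245)
(Q + (-16 - 1*(-20)))**2 = (-245 + (-16 - 1*(-20)))**2 = (-245 + (-16 + 20))**2 = (-245 + 4)**2 = (-241)**2 = 58081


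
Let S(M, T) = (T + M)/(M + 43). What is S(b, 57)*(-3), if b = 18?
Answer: -225/61 ≈ -3.6885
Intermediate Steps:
S(M, T) = (M + T)/(43 + M)
S(b, 57)*(-3) = ((18 + 57)/(43 + 18))*(-3) = (75/61)*(-3) = -225/61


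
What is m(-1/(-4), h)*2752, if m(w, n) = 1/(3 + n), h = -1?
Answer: 1376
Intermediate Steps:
m(-1/(-4), h)*2752 = 2752/(3 - 1) = 2752/2 = (½)*2752 = 1376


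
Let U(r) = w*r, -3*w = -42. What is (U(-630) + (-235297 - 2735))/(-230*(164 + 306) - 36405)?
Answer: 246852/144505 ≈ 1.7083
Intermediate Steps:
w = 14 (w = -1/3*(-42) = 14)
U(r) = 14*r
(U(-630) + (-235297 - 2735))/(-230*(164 + 306) - 36405) = (14*(-630) + (-235297 - 2735))/(-230*(164 + 306) - 36405) = (-8820 - 238032)/(-230*470 - 36405) = -246852/(-108100 - 36405) = -246852/(-144505) = -246852*(-1/144505) = 246852/144505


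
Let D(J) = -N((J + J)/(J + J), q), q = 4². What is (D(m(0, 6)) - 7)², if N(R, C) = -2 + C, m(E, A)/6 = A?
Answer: 441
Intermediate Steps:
q = 16
m(E, A) = 6*A
D(J) = -14 (D(J) = -(-2 + 16) = -1*14 = -14)
(D(m(0, 6)) - 7)² = (-14 - 7)² = (-21)² = 441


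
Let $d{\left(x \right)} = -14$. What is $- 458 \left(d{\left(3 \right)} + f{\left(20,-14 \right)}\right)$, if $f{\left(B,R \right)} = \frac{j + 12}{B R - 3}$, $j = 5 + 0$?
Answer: $\frac{1822382}{283} \approx 6439.5$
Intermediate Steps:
$j = 5$
$f{\left(B,R \right)} = \frac{17}{-3 + B R}$ ($f{\left(B,R \right)} = \frac{5 + 12}{B R - 3} = \frac{17}{-3 + B R}$)
$- 458 \left(d{\left(3 \right)} + f{\left(20,-14 \right)}\right) = - 458 \left(-14 + \frac{17}{-3 + 20 \left(-14\right)}\right) = - 458 \left(-14 + \frac{17}{-3 - 280}\right) = - 458 \left(-14 + \frac{17}{-283}\right) = - 458 \left(-14 + 17 \left(- \frac{1}{283}\right)\right) = - 458 \left(-14 - \frac{17}{283}\right) = \left(-458\right) \left(- \frac{3979}{283}\right) = \frac{1822382}{283}$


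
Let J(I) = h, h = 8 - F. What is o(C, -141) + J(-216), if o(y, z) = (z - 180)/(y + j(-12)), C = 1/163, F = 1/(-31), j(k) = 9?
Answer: -1256481/45508 ≈ -27.610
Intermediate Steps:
F = -1/31 ≈ -0.032258
h = 249/31 (h = 8 - 1*(-1/31) = 8 + 1/31 = 249/31 ≈ 8.0323)
J(I) = 249/31
C = 1/163 ≈ 0.0061350
o(y, z) = (-180 + z)/(9 + y) (o(y, z) = (z - 180)/(y + 9) = (-180 + z)/(9 + y))
o(C, -141) + J(-216) = (-180 - 141)/(9 + 1/163) + 249/31 = -321/(1468/163) + 249/31 = (163/1468)*(-321) + 249/31 = -52323/1468 + 249/31 = -1256481/45508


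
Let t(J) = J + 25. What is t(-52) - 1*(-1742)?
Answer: 1715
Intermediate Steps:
t(J) = 25 + J
t(-52) - 1*(-1742) = (25 - 52) - 1*(-1742) = -27 + 1742 = 1715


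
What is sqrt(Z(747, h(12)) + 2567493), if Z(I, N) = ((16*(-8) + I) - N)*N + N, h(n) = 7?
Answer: 2*sqrt(642946) ≈ 1603.7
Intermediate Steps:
Z(I, N) = N + N*(-128 + I - N) (Z(I, N) = ((-128 + I) - N)*N + N = (-128 + I - N)*N + N = N*(-128 + I - N) + N = N + N*(-128 + I - N))
sqrt(Z(747, h(12)) + 2567493) = sqrt(7*(-127 + 747 - 1*7) + 2567493) = sqrt(7*(-127 + 747 - 7) + 2567493) = sqrt(7*613 + 2567493) = sqrt(4291 + 2567493) = sqrt(2571784) = 2*sqrt(642946)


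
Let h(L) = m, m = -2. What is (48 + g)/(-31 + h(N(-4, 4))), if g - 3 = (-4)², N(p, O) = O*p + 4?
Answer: -67/33 ≈ -2.0303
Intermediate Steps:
N(p, O) = 4 + O*p
h(L) = -2
g = 19 (g = 3 + (-4)² = 3 + 16 = 19)
(48 + g)/(-31 + h(N(-4, 4))) = (48 + 19)/(-31 - 2) = 67/(-33) = -1/33*67 = -67/33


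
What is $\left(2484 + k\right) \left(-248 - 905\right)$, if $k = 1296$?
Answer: $-4358340$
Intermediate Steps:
$\left(2484 + k\right) \left(-248 - 905\right) = \left(2484 + 1296\right) \left(-248 - 905\right) = 3780 \left(-1153\right) = -4358340$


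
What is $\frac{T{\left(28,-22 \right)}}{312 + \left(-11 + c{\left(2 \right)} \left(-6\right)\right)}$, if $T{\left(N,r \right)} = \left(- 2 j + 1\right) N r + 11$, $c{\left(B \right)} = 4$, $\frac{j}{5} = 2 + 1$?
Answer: $\frac{17875}{277} \approx 64.531$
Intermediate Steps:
$j = 15$ ($j = 5 \left(2 + 1\right) = 5 \cdot 3 = 15$)
$T{\left(N,r \right)} = 11 - 29 N r$ ($T{\left(N,r \right)} = \left(\left(-2\right) 15 + 1\right) N r + 11 = \left(-30 + 1\right) N r + 11 = - 29 N r + 11 = 11 - 29 N r$)
$\frac{T{\left(28,-22 \right)}}{312 + \left(-11 + c{\left(2 \right)} \left(-6\right)\right)} = \frac{11 - 812 \left(-22\right)}{312 + \left(-11 + 4 \left(-6\right)\right)} = \frac{11 + 17864}{312 - 35} = \frac{17875}{312 - 35} = \frac{17875}{277}$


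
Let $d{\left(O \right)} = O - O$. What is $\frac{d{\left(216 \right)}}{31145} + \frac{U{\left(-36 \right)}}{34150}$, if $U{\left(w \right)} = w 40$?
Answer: $- \frac{144}{3415} \approx -0.042167$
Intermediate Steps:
$U{\left(w \right)} = 40 w$
$d{\left(O \right)} = 0$
$\frac{d{\left(216 \right)}}{31145} + \frac{U{\left(-36 \right)}}{34150} = \frac{0}{31145} + \frac{40 \left(-36\right)}{34150} = 0 \cdot \frac{1}{31145} - \frac{144}{3415} = 0 - \frac{144}{3415} = - \frac{144}{3415}$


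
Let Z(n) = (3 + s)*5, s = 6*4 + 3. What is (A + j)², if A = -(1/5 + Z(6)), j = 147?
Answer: 256/25 ≈ 10.240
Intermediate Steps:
s = 27 (s = 24 + 3 = 27)
Z(n) = 150 (Z(n) = (3 + 27)*5 = 30*5 = 150)
A = -751/5 (A = -(1/5 + 150) = -(⅕ + 150) = -1*751/5 = -751/5 ≈ -150.20)
(A + j)² = (-751/5 + 147)² = (-16/5)² = 256/25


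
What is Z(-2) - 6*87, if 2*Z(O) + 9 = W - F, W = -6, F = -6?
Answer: -1053/2 ≈ -526.50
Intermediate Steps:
Z(O) = -9/2 (Z(O) = -9/2 + (-6 - 1*(-6))/2 = -9/2 + (-6 + 6)/2 = -9/2 + (½)*0 = -9/2 + 0 = -9/2)
Z(-2) - 6*87 = -9/2 - 6*87 = -9/2 - 522 = -1053/2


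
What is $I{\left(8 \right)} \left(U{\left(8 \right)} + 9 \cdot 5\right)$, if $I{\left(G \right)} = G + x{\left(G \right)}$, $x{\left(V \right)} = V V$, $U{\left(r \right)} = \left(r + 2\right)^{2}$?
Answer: $10440$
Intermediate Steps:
$U{\left(r \right)} = \left(2 + r\right)^{2}$
$x{\left(V \right)} = V^{2}$
$I{\left(G \right)} = G + G^{2}$
$I{\left(8 \right)} \left(U{\left(8 \right)} + 9 \cdot 5\right) = 8 \left(1 + 8\right) \left(\left(2 + 8\right)^{2} + 9 \cdot 5\right) = 8 \cdot 9 \left(10^{2} + 45\right) = 72 \left(100 + 45\right) = 72 \cdot 145 = 10440$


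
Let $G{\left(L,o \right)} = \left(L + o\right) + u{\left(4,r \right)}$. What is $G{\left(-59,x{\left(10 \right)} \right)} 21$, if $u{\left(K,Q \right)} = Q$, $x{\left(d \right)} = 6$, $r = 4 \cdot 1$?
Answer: $-1029$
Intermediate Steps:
$r = 4$
$G{\left(L,o \right)} = 4 + L + o$ ($G{\left(L,o \right)} = \left(L + o\right) + 4 = 4 + L + o$)
$G{\left(-59,x{\left(10 \right)} \right)} 21 = \left(4 - 59 + 6\right) 21 = \left(-49\right) 21 = -1029$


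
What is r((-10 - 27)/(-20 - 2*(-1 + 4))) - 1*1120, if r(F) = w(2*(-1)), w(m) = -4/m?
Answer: -1118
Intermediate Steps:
r(F) = 2 (r(F) = -4/(2*(-1)) = -4/(-2) = -4*(-1/2) = 2)
r((-10 - 27)/(-20 - 2*(-1 + 4))) - 1*1120 = 2 - 1*1120 = 2 - 1120 = -1118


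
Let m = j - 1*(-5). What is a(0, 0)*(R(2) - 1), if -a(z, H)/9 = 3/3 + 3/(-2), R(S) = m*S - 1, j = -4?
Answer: 0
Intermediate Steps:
m = 1 (m = -4 - 1*(-5) = -4 + 5 = 1)
R(S) = -1 + S (R(S) = 1*S - 1 = S - 1 = -1 + S)
a(z, H) = 9/2 (a(z, H) = -9*(3/3 + 3/(-2)) = -9*(3*(⅓) + 3*(-½)) = -9*(1 - 3/2) = -9*(-½) = 9/2)
a(0, 0)*(R(2) - 1) = 9*((-1 + 2) - 1)/2 = 9*(1 - 1)/2 = (9/2)*0 = 0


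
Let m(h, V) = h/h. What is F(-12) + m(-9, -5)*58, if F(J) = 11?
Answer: 69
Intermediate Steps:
m(h, V) = 1
F(-12) + m(-9, -5)*58 = 11 + 1*58 = 11 + 58 = 69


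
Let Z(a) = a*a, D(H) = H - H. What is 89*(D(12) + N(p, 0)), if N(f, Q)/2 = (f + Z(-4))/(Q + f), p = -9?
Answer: -1246/9 ≈ -138.44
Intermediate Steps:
D(H) = 0
Z(a) = a²
N(f, Q) = 2*(16 + f)/(Q + f) (N(f, Q) = 2*((f + (-4)²)/(Q + f)) = 2*((f + 16)/(Q + f)) = 2*((16 + f)/(Q + f)) = 2*(16 + f)/(Q + f))
89*(D(12) + N(p, 0)) = 89*(0 + 2*(16 - 9)/(0 - 9)) = 89*(0 + 2*7/(-9)) = 89*(0 + 2*(-⅑)*7) = 89*(0 - 14/9) = 89*(-14/9) = -1246/9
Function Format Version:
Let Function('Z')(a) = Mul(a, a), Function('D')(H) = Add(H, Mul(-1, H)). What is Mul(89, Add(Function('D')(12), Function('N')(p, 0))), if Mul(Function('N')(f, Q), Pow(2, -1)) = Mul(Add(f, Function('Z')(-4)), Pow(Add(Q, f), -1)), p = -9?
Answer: Rational(-1246, 9) ≈ -138.44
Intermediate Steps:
Function('D')(H) = 0
Function('Z')(a) = Pow(a, 2)
Function('N')(f, Q) = Mul(2, Pow(Add(Q, f), -1), Add(16, f)) (Function('N')(f, Q) = Mul(2, Mul(Add(f, Pow(-4, 2)), Pow(Add(Q, f), -1))) = Mul(2, Mul(Add(f, 16), Pow(Add(Q, f), -1))) = Mul(2, Mul(Add(16, f), Pow(Add(Q, f), -1))) = Mul(2, Mul(Pow(Add(Q, f), -1), Add(16, f))) = Mul(2, Pow(Add(Q, f), -1), Add(16, f)))
Mul(89, Add(Function('D')(12), Function('N')(p, 0))) = Mul(89, Add(0, Mul(2, Pow(Add(0, -9), -1), Add(16, -9)))) = Mul(89, Add(0, Mul(2, Pow(-9, -1), 7))) = Mul(89, Add(0, Mul(2, Rational(-1, 9), 7))) = Mul(89, Add(0, Rational(-14, 9))) = Mul(89, Rational(-14, 9)) = Rational(-1246, 9)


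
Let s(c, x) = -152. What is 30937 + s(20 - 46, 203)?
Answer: 30785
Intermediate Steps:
30937 + s(20 - 46, 203) = 30937 - 152 = 30785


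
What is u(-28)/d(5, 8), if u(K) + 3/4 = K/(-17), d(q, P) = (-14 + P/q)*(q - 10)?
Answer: 61/4216 ≈ 0.014469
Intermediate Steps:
d(q, P) = (-14 + P/q)*(-10 + q)
u(K) = -¾ - K/17 (u(K) = -¾ + K/(-17) = -¾ + K*(-1/17) = -¾ - K/17)
u(-28)/d(5, 8) = (-¾ - 1/17*(-28))/(140 + 8 - 14*5 - 10*8/5) = (-¾ + 28/17)/(140 + 8 - 70 - 10*8*⅕) = 61/(68*(140 + 8 - 70 - 16)) = (61/68)/62 = (61/68)*(1/62) = 61/4216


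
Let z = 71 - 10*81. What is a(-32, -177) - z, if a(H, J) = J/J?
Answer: 740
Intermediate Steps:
a(H, J) = 1
z = -739 (z = 71 - 810 = -739)
a(-32, -177) - z = 1 - 1*(-739) = 1 + 739 = 740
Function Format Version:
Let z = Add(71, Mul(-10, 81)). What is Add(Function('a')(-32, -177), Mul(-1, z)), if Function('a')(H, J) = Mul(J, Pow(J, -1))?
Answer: 740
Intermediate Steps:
Function('a')(H, J) = 1
z = -739 (z = Add(71, -810) = -739)
Add(Function('a')(-32, -177), Mul(-1, z)) = Add(1, Mul(-1, -739)) = Add(1, 739) = 740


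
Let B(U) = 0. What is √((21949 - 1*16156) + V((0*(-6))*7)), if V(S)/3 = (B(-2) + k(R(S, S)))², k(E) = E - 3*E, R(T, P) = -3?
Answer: √5901 ≈ 76.818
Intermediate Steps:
k(E) = -2*E
V(S) = 108 (V(S) = 3*(0 - 2*(-3))² = 3*(0 + 6)² = 3*6² = 3*36 = 108)
√((21949 - 1*16156) + V((0*(-6))*7)) = √((21949 - 1*16156) + 108) = √((21949 - 16156) + 108) = √(5793 + 108) = √5901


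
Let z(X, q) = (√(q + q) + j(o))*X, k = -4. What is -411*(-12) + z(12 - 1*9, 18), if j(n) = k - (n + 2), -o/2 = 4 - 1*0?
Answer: 4956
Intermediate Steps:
o = -8 (o = -2*(4 - 1*0) = -2*(4 + 0) = -2*4 = -8)
j(n) = -6 - n (j(n) = -4 - (n + 2) = -4 - (2 + n) = -4 + (-2 - n) = -6 - n)
z(X, q) = X*(2 + √2*√q) (z(X, q) = (√(q + q) + (-6 - 1*(-8)))*X = (√(2*q) + (-6 + 8))*X = (√2*√q + 2)*X = (2 + √2*√q)*X = X*(2 + √2*√q))
-411*(-12) + z(12 - 1*9, 18) = -411*(-12) + (12 - 1*9)*(2 + √2*√18) = 4932 + (12 - 9)*(2 + √2*(3*√2)) = 4932 + 3*(2 + 6) = 4932 + 3*8 = 4932 + 24 = 4956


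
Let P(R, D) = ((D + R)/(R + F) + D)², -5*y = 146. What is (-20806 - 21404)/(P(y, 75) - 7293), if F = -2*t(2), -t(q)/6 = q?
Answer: 28533960/1968227 ≈ 14.497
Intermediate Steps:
y = -146/5 (y = -⅕*146 = -146/5 ≈ -29.200)
t(q) = -6*q
F = 24 (F = -(-12)*2 = -2*(-12) = 24)
P(R, D) = (D + (D + R)/(24 + R))² (P(R, D) = ((D + R)/(R + 24) + D)² = ((D + R)/(24 + R) + D)² = (D + (D + R)/(24 + R))²)
(-20806 - 21404)/(P(y, 75) - 7293) = (-20806 - 21404)/((-146/5 + 25*75 + 75*(-146/5))²/(24 - 146/5)² - 7293) = -42210/((-146/5 + 1875 - 2190)²/(-26/5)² - 7293) = -42210/(25*(-1721/5)²/676 - 7293) = -42210/((25/676)*(2961841/25) - 7293) = -42210/(2961841/676 - 7293) = -42210/(-1968227/676) = -42210*(-676/1968227) = 28533960/1968227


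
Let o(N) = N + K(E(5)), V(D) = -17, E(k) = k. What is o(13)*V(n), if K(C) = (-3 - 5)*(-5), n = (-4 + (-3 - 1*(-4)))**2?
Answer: -901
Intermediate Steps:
n = 9 (n = (-4 + (-3 + 4))**2 = (-4 + 1)**2 = (-3)**2 = 9)
K(C) = 40 (K(C) = -8*(-5) = 40)
o(N) = 40 + N (o(N) = N + 40 = 40 + N)
o(13)*V(n) = (40 + 13)*(-17) = 53*(-17) = -901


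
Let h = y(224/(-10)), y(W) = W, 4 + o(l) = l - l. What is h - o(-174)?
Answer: -92/5 ≈ -18.400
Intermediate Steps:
o(l) = -4 (o(l) = -4 + (l - l) = -4 + 0 = -4)
h = -112/5 (h = 224/(-10) = 224*(-⅒) = -112/5 ≈ -22.400)
h - o(-174) = -112/5 - 1*(-4) = -112/5 + 4 = -92/5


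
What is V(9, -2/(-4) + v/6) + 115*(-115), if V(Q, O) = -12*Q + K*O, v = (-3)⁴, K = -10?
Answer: -13473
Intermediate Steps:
v = 81
V(Q, O) = -12*Q - 10*O
V(9, -2/(-4) + v/6) + 115*(-115) = (-12*9 - 10*(-2/(-4) + 81/6)) + 115*(-115) = (-108 - 10*(-2*(-¼) + 81*(⅙))) - 13225 = (-108 - 10*(½ + 27/2)) - 13225 = (-108 - 10*14) - 13225 = (-108 - 140) - 13225 = -248 - 13225 = -13473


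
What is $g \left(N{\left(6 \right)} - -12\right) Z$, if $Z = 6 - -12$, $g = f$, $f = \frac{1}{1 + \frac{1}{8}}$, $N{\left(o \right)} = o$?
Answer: $288$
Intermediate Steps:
$f = \frac{8}{9}$ ($f = \frac{1}{1 + \frac{1}{8}} = \frac{1}{\frac{9}{8}} = \frac{8}{9} \approx 0.88889$)
$g = \frac{8}{9} \approx 0.88889$
$Z = 18$ ($Z = 6 + 12 = 18$)
$g \left(N{\left(6 \right)} - -12\right) Z = \frac{8 \left(6 - -12\right)}{9} \cdot 18 = \frac{8 \left(6 + 12\right)}{9} \cdot 18 = \frac{8}{9} \cdot 18 \cdot 18 = 16 \cdot 18 = 288$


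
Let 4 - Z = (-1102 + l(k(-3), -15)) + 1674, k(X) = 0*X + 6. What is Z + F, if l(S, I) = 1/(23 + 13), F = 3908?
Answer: 120239/36 ≈ 3340.0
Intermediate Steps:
k(X) = 6 (k(X) = 0 + 6 = 6)
l(S, I) = 1/36
Z = -20449/36 (Z = 4 - ((-1102 + 1/36) + 1674) = 4 - (-39671/36 + 1674) = 4 - 1*20593/36 = 4 - 20593/36 = -20449/36 ≈ -568.03)
Z + F = -20449/36 + 3908 = 120239/36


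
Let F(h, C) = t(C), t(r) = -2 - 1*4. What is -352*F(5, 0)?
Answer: 2112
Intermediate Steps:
t(r) = -6 (t(r) = -2 - 4 = -6)
F(h, C) = -6
-352*F(5, 0) = -352*(-6) = 2112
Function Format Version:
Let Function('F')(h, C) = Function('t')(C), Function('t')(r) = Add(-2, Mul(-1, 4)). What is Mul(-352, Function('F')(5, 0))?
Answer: 2112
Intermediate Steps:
Function('t')(r) = -6 (Function('t')(r) = Add(-2, -4) = -6)
Function('F')(h, C) = -6
Mul(-352, Function('F')(5, 0)) = Mul(-352, -6) = 2112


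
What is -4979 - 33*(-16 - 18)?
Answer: -3857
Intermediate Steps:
-4979 - 33*(-16 - 18) = -4979 - 33*(-34) = -4979 - 1*(-1122) = -4979 + 1122 = -3857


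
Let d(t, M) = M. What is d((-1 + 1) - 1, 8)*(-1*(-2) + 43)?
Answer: 360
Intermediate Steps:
d((-1 + 1) - 1, 8)*(-1*(-2) + 43) = 8*(-1*(-2) + 43) = 8*(2 + 43) = 8*45 = 360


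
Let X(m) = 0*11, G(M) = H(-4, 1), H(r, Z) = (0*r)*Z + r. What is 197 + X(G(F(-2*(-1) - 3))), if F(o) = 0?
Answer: 197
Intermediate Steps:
H(r, Z) = r (H(r, Z) = 0*Z + r = 0 + r = r)
G(M) = -4
X(m) = 0
197 + X(G(F(-2*(-1) - 3))) = 197 + 0 = 197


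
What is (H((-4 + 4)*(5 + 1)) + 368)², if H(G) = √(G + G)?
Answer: 135424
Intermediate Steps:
H(G) = √2*√G (H(G) = √(2*G) = √2*√G)
(H((-4 + 4)*(5 + 1)) + 368)² = (√2*√((-4 + 4)*(5 + 1)) + 368)² = (√2*√(0*6) + 368)² = (√2*√0 + 368)² = (√2*0 + 368)² = (0 + 368)² = 368² = 135424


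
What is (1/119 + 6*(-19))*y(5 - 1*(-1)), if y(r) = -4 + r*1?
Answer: -27130/119 ≈ -227.98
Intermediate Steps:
y(r) = -4 + r
(1/119 + 6*(-19))*y(5 - 1*(-1)) = (1/119 + 6*(-19))*(-4 + (5 - 1*(-1))) = (1/119 - 114)*(-4 + (5 + 1)) = -13565*(-4 + 6)/119 = -13565/119*2 = -27130/119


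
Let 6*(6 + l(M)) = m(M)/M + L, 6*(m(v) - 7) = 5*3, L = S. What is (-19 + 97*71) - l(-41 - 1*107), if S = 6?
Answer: 12206467/1776 ≈ 6873.0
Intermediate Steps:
L = 6
m(v) = 19/2 (m(v) = 7 + (5*3)/6 = 7 + (⅙)*15 = 7 + 5/2 = 19/2)
l(M) = -5 + 19/(12*M) (l(M) = -6 + (19/(2*M) + 6)/6 = -6 + (6 + 19/(2*M))/6 = -6 + (1 + 19/(12*M)) = -5 + 19/(12*M))
(-19 + 97*71) - l(-41 - 1*107) = (-19 + 97*71) - (-5 + 19/(12*(-41 - 1*107))) = (-19 + 6887) - (-5 + 19/(12*(-41 - 107))) = 6868 - (-5 + (19/12)/(-148)) = 6868 - (-5 + (19/12)*(-1/148)) = 6868 - (-5 - 19/1776) = 6868 - 1*(-8899/1776) = 6868 + 8899/1776 = 12206467/1776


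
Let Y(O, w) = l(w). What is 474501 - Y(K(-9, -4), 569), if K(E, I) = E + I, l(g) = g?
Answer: 473932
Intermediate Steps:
Y(O, w) = w
474501 - Y(K(-9, -4), 569) = 474501 - 1*569 = 474501 - 569 = 473932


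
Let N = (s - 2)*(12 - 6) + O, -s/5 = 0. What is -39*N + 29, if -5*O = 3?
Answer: 2602/5 ≈ 520.40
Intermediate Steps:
O = -⅗ (O = -⅕*3 = -⅗ ≈ -0.60000)
s = 0 (s = -5*0 = 0)
N = -63/5 (N = (0 - 2)*(12 - 6) - ⅗ = -2*6 - ⅗ = -12 - ⅗ = -63/5 ≈ -12.600)
-39*N + 29 = -39*(-63/5) + 29 = 2457/5 + 29 = 2602/5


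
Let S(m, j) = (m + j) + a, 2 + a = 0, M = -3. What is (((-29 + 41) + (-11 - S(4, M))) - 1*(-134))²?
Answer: 18496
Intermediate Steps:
a = -2 (a = -2 + 0 = -2)
S(m, j) = -2 + j + m (S(m, j) = (m + j) - 2 = (j + m) - 2 = -2 + j + m)
(((-29 + 41) + (-11 - S(4, M))) - 1*(-134))² = (((-29 + 41) + (-11 - (-2 - 3 + 4))) - 1*(-134))² = ((12 + (-11 - 1*(-1))) + 134)² = ((12 + (-11 + 1)) + 134)² = ((12 - 10) + 134)² = (2 + 134)² = 136² = 18496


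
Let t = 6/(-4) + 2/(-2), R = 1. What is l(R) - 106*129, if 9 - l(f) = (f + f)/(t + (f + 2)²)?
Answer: -177649/13 ≈ -13665.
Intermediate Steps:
t = -5/2 (t = 6*(-¼) + 2*(-½) = -3/2 - 1 = -5/2 ≈ -2.5000)
l(f) = 9 - 2*f/(-5/2 + (2 + f)²) (l(f) = 9 - (f + f)/(-5/2 + (f + 2)²) = 9 - 2*f/(-5/2 + (2 + f)²))
l(R) - 106*129 = (-45 - 4*1 + 18*(2 + 1)²)/(-5 + 2*(2 + 1)²) - 106*129 = (-45 - 4 + 18*3²)/(-5 + 2*3²) - 13674 = (-45 - 4 + 18*9)/(-5 + 2*9) - 13674 = (-45 - 4 + 162)/(-5 + 18) - 13674 = 113/13 - 13674 = -177649/13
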